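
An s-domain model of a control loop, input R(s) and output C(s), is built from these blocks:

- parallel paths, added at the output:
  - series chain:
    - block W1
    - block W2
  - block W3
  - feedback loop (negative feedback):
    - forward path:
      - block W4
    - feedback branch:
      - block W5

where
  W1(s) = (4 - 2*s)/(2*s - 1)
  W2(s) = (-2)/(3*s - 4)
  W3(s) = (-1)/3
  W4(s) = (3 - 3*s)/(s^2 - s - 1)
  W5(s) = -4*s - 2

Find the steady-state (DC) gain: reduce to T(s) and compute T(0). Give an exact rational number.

Step 1. series reduction of W1, W2, giving (4*s - 8)/(6*s^2 - 11*s + 4)
Step 2. collapse the loop (W4 forward, W5 return), giving (3 - 3*s)/(13*s^2 - 7*s - 7)
Step 3. parallel reduction of (W1*W2), W3, [W4/(1+W4*W5)], giving (-78*s^4 + 287*s^3 - 330*s^2 - 100*s + 232)/(234*s^4 - 555*s^3 + 261*s^2 + 147*s - 84)
Evaluating the step-3 result (the overall T(s)) at s = 0 gives T(0) = 232/(-84) = -58/21.

Hence the answer: -58/21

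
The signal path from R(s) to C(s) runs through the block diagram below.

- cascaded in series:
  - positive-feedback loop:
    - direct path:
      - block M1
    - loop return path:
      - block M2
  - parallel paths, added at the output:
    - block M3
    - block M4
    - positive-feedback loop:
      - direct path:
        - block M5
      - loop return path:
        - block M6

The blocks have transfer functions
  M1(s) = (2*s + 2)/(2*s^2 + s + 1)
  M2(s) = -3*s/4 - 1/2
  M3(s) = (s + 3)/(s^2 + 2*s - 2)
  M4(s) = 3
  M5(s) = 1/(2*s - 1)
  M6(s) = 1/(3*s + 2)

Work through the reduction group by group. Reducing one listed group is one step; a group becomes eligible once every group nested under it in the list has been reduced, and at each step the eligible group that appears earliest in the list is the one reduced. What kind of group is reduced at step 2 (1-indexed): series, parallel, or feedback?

The answer is feedback.

Reasoning:
[1] apply the feedback formula to M1, M2
[2] reduce the feedback loop with forward M5 and return M6
[3] sum the parallel branches M3, M4, [M5/(1-M5*M6)]
[4] multiply [M1/(1-M1*M2)], (M3+M4+[M5/(1-M5*M6)]) (series)
The group at step 2 is a feedback group.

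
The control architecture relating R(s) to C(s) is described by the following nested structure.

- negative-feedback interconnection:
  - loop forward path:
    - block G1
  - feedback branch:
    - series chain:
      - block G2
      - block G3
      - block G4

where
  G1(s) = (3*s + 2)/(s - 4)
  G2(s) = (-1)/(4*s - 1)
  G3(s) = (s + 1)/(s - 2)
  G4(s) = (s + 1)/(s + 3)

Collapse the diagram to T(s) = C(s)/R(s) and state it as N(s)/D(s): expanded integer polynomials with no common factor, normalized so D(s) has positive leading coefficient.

[1] cascade G2, G3, G4 = (-s^2 - 2*s - 1)/(4*s^3 + 3*s^2 - 25*s + 6)
[2] reduce the feedback loop with forward G1 and return (G2*G3*G4): this yields T(s), and no further normalization is needed

Therefore the answer is (12*s^4 + 17*s^3 - 69*s^2 - 32*s + 12)/(4*s^4 - 16*s^3 - 45*s^2 + 99*s - 26).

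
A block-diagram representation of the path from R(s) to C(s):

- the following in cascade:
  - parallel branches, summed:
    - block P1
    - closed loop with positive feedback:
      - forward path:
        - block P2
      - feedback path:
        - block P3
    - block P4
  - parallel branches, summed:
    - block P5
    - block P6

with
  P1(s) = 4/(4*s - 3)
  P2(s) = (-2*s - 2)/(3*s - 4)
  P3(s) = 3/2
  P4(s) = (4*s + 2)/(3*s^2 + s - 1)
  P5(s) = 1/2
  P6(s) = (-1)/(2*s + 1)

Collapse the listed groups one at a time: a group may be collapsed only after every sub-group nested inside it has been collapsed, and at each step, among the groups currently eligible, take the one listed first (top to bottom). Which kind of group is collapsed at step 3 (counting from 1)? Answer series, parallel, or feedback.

Step 1. feedback reduction of P2, P3
Step 2. sum the parallel branches P1, [P2/(1-P2*P3)], P4
Step 3. combine P5, P6 in parallel
Step 4. multiply (P1+[P2/(1-P2*P3)]+P4), (P5+P6) (series)
So the answer for step 3 is parallel.

Answer: parallel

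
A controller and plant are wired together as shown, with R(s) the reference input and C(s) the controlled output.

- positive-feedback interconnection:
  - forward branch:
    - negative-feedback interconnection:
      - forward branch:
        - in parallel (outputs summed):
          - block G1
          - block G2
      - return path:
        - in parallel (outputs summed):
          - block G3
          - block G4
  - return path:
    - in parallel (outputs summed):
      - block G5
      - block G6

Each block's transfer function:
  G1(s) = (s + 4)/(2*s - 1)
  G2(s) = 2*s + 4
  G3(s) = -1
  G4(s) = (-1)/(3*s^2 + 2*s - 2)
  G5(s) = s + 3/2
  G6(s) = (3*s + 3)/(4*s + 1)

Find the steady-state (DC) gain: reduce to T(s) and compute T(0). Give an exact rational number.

Reducing step by step:

Step 1 - sum the parallel branches G1, G2 -> (4*s^2 + 7*s)/(2*s - 1)
Step 2 - combine G3, G4 in parallel -> (-3*s^2 - 2*s + 1)/(3*s^2 + 2*s - 2)
Step 3 - feedback reduction of (G1+G2), (G3+G4) -> (-12*s^4 - 29*s^3 - 6*s^2 + 14*s)/(12*s^4 + 23*s^3 + 9*s^2 - s - 2)
Step 4 - parallel reduction of G5, G6 -> (8*s^2 + 20*s + 9)/(8*s + 2)
Step 5 - reduce the feedback loop with forward [(G1+G2)/(1+(G1+G2)*(G3+G4))] and return (G5+G6) -> (-96*s^5 - 256*s^4 - 106*s^3 + 100*s^2 + 28*s)/(96*s^6 + 568*s^5 + 944*s^4 + 387*s^3 - 216*s^2 - 144*s - 4)
Evaluating the step-5 result (the overall T(s)) at s = 0 gives T(0) = 0/(-4) = 0.

Answer: 0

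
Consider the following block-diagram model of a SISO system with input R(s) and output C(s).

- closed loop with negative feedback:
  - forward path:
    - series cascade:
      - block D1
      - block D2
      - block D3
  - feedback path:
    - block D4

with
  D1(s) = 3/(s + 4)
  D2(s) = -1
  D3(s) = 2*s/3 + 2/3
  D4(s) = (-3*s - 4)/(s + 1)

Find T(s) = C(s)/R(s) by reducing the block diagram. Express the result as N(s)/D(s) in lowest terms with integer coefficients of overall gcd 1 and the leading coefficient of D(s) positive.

1. cascade D1, D2, D3 -> (-2*s - 2)/(s + 4)
2. collapse the loop ((D1*D2*D3) forward, D4 return), which is the overall transfer function T(s) = C(s)/R(s) in lowest terms

Final answer: (-2*s - 2)/(7*s + 12)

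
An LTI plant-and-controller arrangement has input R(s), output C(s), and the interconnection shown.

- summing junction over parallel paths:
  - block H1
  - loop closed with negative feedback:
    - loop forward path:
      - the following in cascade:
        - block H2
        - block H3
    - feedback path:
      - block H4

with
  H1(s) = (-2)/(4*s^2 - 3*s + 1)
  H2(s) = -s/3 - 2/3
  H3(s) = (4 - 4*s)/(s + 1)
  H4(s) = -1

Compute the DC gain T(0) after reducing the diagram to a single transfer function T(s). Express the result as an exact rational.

Answer: -30/11

Working:
Step 1. series reduction of H2, H3 = (4*s^2 + 4*s - 8)/(3*s + 3)
Step 2. reduce the feedback loop with forward (H2*H3) and return H4 = (-4*s^2 - 4*s + 8)/(4*s^2 + s - 11)
Step 3. sum the parallel branches H1, [(H2*H3)/(1+(H2*H3)*H4)] = (-16*s^4 - 4*s^3 + 32*s^2 - 30*s + 30)/(16*s^4 - 8*s^3 - 43*s^2 + 34*s - 11)
The step-3 result is T(s). Setting s = 0: T(0) = 30/(-11) = -30/11.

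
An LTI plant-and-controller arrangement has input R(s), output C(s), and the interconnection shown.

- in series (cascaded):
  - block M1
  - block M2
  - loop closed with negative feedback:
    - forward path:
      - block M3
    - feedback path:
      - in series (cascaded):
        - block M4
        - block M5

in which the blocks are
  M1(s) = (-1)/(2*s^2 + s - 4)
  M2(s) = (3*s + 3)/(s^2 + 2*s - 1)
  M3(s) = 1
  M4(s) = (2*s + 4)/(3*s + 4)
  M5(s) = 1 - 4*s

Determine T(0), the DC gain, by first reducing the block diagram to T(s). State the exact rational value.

1. reduce the series chain M4, M5 gives (-8*s^2 - 14*s + 4)/(3*s + 4)
2. reduce the feedback loop with forward M3 and return (M4*M5) gives (-3*s - 4)/(8*s^2 + 11*s - 8)
3. series reduction of M1, M2, [M3/(1+M3*(M4*M5))] gives (9*s^2 + 21*s + 12)/(16*s^6 + 62*s^5 + 7*s^4 - 156*s^3 - 35*s^2 + 116*s - 32)
Step 3 gives the overall T(s). Then T(0) = 12/(-32) = -3/8.

Answer: -3/8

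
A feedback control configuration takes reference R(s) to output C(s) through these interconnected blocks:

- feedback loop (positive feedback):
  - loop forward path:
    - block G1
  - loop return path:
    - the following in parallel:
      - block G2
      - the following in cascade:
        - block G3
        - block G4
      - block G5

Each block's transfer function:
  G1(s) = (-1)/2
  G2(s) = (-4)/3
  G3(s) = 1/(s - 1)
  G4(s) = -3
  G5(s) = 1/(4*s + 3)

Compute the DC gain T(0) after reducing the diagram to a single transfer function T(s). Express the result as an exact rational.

The answer is -1/4.

Reasoning:
1. cascade G3, G4: (-3)/(s - 1)
2. add G2, (G3*G4), G5 (parallel): (-16*s^2 - 29*s - 18)/(12*s^2 - 3*s - 9)
3. close the feedback loop around G1, (G2+(G3*G4)+G5): (-12*s^2 + 3*s + 9)/(8*s^2 - 35*s - 36)
DC gain: substitute s = 0 into T(s) from step 3: T(0) = 9/(-36) = -1/4.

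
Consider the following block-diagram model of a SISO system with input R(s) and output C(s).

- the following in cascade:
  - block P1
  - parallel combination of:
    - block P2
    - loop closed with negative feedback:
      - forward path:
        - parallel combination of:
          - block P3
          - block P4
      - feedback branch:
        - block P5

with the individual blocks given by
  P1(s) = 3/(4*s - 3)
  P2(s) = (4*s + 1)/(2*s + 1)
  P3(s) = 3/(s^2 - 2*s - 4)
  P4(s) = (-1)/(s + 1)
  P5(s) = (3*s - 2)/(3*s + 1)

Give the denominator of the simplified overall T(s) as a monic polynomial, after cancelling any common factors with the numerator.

Answer: s^6 - 23*s^5/12 - 5*s^4/8 - 37*s^3/24 - 31*s^2/6 + 19*s/8 + 9/4

Working:
1. sum the parallel branches P3, P4: (-s^2 + 5*s + 7)/(s^3 - s^2 - 6*s - 4)
2. reduce the feedback loop with forward (P3+P4) and return P5: (-3*s^3 + 14*s^2 + 26*s + 7)/(3*s^4 - 5*s^3 - 2*s^2 - 7*s - 18)
3. parallel reduction of P2, [(P3+P4)/(1+(P3+P4)*P5)]: (12*s^5 - 23*s^4 + 12*s^3 + 36*s^2 - 39*s - 11)/(6*s^5 - 7*s^4 - 9*s^3 - 16*s^2 - 43*s - 18)
4. cascade P1, (P2+[(P3+P4)/(1+(P3+P4)*P5)]): (36*s^5 - 69*s^4 + 36*s^3 + 108*s^2 - 117*s - 33)/(24*s^6 - 46*s^5 - 15*s^4 - 37*s^3 - 124*s^2 + 57*s + 54)
Step 4 gives the fully reduced T(s), with no common factor left to cancel. The denominator's leading coefficient is 24, so divide each of its coefficients by 24 to get the monic form.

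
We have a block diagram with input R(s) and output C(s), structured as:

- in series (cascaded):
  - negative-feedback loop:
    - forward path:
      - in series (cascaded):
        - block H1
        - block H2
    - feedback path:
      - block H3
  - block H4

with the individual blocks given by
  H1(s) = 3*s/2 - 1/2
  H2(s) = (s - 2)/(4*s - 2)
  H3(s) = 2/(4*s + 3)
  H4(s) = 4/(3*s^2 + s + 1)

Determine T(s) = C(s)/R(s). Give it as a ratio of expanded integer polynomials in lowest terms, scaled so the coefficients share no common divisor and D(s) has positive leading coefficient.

Reducing step by step:

Step 1 - multiply H1, H2 (series) -> (3*s^2 - 7*s + 2)/(8*s - 4)
Step 2 - reduce the feedback loop with forward (H1*H2) and return H3 -> (12*s^3 - 19*s^2 - 13*s + 6)/(38*s^2 - 6*s - 8)
Step 3 - reduce the series chain [(H1*H2)/(1+(H1*H2)*H3)], H4 - this is the overall T(s), already in the required normalized form

Answer: (24*s^3 - 38*s^2 - 26*s + 12)/(57*s^4 + 10*s^3 + 4*s^2 - 7*s - 4)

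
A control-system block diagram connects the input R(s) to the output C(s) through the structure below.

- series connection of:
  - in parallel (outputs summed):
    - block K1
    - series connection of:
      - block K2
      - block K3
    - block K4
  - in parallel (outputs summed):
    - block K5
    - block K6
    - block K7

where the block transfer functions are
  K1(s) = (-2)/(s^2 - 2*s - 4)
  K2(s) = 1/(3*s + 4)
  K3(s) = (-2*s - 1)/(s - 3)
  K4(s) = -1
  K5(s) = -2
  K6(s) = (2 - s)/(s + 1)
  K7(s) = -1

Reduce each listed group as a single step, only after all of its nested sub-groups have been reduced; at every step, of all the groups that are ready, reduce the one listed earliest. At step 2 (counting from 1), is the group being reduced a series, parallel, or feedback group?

Step 1: reduce the series chain K2, K3
Step 2: parallel reduction of K1, (K2*K3), K4
Step 3: reduce the parallel group K5, K6, K7
Step 4: series reduction of (K1+(K2*K3)+K4), (K5+K6+K7)
Step 2 collapses a parallel group.

Final answer: parallel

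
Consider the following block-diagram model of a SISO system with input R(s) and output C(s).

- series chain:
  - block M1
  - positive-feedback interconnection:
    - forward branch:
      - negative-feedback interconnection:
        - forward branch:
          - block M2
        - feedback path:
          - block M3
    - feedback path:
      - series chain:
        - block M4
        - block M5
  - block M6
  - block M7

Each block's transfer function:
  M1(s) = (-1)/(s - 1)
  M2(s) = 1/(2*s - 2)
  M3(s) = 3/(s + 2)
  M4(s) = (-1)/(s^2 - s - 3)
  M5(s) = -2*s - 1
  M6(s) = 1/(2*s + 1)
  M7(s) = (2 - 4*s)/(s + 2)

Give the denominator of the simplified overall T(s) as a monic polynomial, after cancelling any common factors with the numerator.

(1) close the feedback loop around M2, M3: (s + 2)/(2*s^2 + 2*s - 1)
(2) multiply M4, M5 (series): (2*s + 1)/(s^2 - s - 3)
(3) feedback reduction of [M2/(1+M2*M3)], (M4*M5): (s^3 + s^2 - 5*s - 6)/(2*s^4 - 11*s^2 - 10*s + 1)
(4) combine M1, [[M2/(1+M2*M3)]/(1-[M2/(1+M2*M3)]*(M4*M5))], M6, M7 in series: (4*s^3 - 6*s^2 - 10*s + 6)/(4*s^6 - 2*s^5 - 24*s^4 - 9*s^3 + 23*s^2 + 9*s - 1)
That last expression is T(s), already simplified. Scaling its denominator by 1/4 (the reciprocal of the leading coefficient) yields the monic denominator.

Therefore the answer is s^6 - s^5/2 - 6*s^4 - 9*s^3/4 + 23*s^2/4 + 9*s/4 - 1/4.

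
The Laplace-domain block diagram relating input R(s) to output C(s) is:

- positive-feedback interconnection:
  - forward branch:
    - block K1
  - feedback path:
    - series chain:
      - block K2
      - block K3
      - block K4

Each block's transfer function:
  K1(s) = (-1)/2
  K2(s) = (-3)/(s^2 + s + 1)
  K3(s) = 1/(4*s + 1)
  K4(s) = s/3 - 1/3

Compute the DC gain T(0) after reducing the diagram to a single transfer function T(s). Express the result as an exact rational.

[1] series reduction of K2, K3, K4, giving (1 - s)/(4*s^3 + 5*s^2 + 5*s + 1)
[2] feedback reduction of K1, (K2*K3*K4), giving (-4*s^3 - 5*s^2 - 5*s - 1)/(8*s^3 + 10*s^2 + 9*s + 3)
Evaluating the step-2 result (the overall T(s)) at s = 0 gives T(0) = -1/3.

Therefore the answer is -1/3.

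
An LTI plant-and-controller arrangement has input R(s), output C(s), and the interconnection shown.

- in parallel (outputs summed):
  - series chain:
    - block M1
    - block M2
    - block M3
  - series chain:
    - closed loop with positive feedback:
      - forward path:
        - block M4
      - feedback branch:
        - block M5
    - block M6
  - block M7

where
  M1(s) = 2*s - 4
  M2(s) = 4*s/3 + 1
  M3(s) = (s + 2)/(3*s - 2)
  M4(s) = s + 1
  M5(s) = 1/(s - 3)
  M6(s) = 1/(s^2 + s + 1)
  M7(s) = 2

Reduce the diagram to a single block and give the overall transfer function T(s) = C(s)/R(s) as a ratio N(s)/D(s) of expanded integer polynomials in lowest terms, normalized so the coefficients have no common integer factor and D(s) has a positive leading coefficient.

Answer: (32*s^5 + 56*s^4 - 9*s^3 - 152*s^2 - 185*s - 162)/(36*s^3 + 12*s^2 + 12*s - 24)

Working:
(1) multiply M1, M2, M3 (series), giving (8*s^3 + 6*s^2 - 32*s - 24)/(9*s - 6)
(2) feedback reduction of M4, M5, giving -s^2/4 + s/2 + 3/4
(3) combine [M4/(1-M4*M5)], M6 in series, giving (-s^2 + 2*s + 3)/(4*s^2 + 4*s + 4)
(4) combine (M1*M2*M3), ([M4/(1-M4*M5)]*M6), M7 in parallel; the result is T(s) itself (integer coefficients, no common factor, positive leading denominator coefficient)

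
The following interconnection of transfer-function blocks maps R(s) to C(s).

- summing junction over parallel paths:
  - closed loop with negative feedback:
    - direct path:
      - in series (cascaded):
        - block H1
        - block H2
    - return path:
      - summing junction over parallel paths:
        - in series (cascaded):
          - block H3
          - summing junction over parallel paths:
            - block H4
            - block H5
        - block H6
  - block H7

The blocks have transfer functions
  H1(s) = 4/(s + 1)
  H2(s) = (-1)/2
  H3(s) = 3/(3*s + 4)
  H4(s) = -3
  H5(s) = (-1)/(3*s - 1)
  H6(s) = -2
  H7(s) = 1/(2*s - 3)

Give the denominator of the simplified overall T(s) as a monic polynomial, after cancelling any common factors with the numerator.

The answer is s^4 + 9*s^3/2 + 14*s^2/9 - 349*s/18 + 16/3.

Reasoning:
Step 1: multiply H1, H2 (series) = (-2)/(s + 1)
Step 2: reduce the parallel group H4, H5 = (2 - 9*s)/(3*s - 1)
Step 3: multiply H3, (H4+H5) (series) = (6 - 27*s)/(9*s^2 + 9*s - 4)
Step 4: parallel reduction of (H3*(H4+H5)), H6 = (-18*s^2 - 45*s + 14)/(9*s^2 + 9*s - 4)
Step 5: feedback reduction of (H1*H2), ((H3*(H4+H5))+H6) = (-18*s^2 - 18*s + 8)/(9*s^3 + 54*s^2 + 95*s - 32)
Step 6: add [(H1*H2)/(1+(H1*H2)*((H3*(H4+H5))+H6))], H7 (parallel) = (-27*s^3 + 72*s^2 + 165*s - 56)/(18*s^4 + 81*s^3 + 28*s^2 - 349*s + 96)
That last expression is T(s), already simplified. Scaling its denominator by 1/18 (the reciprocal of the leading coefficient) yields the monic denominator.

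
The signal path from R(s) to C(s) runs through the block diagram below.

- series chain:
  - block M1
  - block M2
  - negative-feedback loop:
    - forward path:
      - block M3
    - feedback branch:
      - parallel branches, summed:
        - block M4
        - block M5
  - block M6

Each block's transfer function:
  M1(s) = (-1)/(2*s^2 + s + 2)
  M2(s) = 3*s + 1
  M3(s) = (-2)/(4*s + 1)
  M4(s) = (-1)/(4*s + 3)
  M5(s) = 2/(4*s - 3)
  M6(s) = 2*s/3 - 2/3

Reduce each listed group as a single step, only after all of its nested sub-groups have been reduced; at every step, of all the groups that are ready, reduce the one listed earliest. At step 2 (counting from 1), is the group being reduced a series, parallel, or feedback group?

Step 1. sum the parallel branches M4, M5
Step 2. feedback reduction of M3, (M4+M5)
Step 3. cascade M1, M2, [M3/(1+M3*(M4+M5))], M6
Step 2: feedback.

Hence the answer: feedback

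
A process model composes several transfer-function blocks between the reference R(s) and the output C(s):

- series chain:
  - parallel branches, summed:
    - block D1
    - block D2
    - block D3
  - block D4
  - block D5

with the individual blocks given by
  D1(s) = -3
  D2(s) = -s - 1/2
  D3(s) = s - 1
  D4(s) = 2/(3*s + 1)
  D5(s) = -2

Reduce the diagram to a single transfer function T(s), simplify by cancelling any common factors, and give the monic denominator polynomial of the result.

Answer: s + 1/3

Working:
(1) add D1, D2, D3 (parallel); result (-9)/2
(2) series reduction of (D1+D2+D3), D4, D5; result 18/(3*s + 1)
T(s) is the step-2 result (common factors already cancelled). Leading coefficient of the denominator: 3. Divide through by 3 for the monic polynomial.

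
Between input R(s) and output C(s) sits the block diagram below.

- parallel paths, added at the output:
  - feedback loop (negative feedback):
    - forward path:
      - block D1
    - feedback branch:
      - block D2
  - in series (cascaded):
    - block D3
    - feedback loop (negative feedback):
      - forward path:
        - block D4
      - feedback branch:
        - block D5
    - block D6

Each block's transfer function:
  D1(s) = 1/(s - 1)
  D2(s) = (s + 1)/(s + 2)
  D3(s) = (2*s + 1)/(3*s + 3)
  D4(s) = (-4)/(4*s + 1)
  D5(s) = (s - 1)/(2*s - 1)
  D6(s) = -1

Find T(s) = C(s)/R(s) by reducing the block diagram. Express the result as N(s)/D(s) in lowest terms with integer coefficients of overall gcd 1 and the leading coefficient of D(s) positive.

Step 1. feedback reduction of D1, D2: (s + 2)/(s^2 + 2*s - 1)
Step 2. apply the feedback formula to D4, D5: (4 - 8*s)/(8*s^2 - 6*s + 3)
Step 3. cascade D3, [D4/(1+D4*D5)], D6: (16*s^2 - 4)/(24*s^3 + 6*s^2 - 9*s + 9)
Step 4. parallel reduction of [D1/(1+D1*D2)], (D3*[D4/(1+D4*D5)]*D6), which is the overall transfer function T(s) = C(s)/R(s) in lowest terms

Therefore the answer is (40*s^4 + 86*s^3 - 17*s^2 - 17*s + 22)/(24*s^5 + 54*s^4 - 21*s^3 - 15*s^2 + 27*s - 9).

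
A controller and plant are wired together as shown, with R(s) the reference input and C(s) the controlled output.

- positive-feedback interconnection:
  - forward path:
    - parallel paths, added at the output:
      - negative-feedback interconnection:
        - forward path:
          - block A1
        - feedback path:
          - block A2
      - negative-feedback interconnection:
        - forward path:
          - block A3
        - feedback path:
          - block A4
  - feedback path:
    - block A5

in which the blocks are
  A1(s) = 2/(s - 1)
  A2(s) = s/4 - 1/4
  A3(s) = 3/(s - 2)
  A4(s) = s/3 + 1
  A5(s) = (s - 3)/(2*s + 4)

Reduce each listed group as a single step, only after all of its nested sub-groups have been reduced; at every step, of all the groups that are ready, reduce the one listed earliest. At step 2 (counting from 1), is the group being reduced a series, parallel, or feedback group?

Answer: feedback

Working:
Step 1. collapse the loop (A1 forward, A2 return)
Step 2. reduce the feedback loop with forward A3 and return A4
Step 3. parallel reduction of [A1/(1+A1*A2)], [A3/(1+A3*A4)]
Step 4. close the feedback loop around ([A1/(1+A1*A2)]+[A3/(1+A3*A4)]), A5
At step 2 the group reduced is feedback.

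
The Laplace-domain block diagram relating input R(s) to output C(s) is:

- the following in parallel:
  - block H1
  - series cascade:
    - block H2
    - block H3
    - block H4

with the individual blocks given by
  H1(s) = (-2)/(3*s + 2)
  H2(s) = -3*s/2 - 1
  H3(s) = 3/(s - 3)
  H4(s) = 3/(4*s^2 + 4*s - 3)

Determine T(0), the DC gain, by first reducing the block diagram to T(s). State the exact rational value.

Step 1. multiply H2, H3, H4 (series) -> (-27*s - 18)/(8*s^3 - 16*s^2 - 30*s + 18)
Step 2. parallel reduction of H1, (H2*H3*H4) -> (-16*s^3 - 49*s^2 - 48*s - 72)/(24*s^4 - 32*s^3 - 122*s^2 - 6*s + 36)
That last expression is T(s); at s = 0 only the constant terms survive, so T(0) = -72/36 = -2.

Final answer: -2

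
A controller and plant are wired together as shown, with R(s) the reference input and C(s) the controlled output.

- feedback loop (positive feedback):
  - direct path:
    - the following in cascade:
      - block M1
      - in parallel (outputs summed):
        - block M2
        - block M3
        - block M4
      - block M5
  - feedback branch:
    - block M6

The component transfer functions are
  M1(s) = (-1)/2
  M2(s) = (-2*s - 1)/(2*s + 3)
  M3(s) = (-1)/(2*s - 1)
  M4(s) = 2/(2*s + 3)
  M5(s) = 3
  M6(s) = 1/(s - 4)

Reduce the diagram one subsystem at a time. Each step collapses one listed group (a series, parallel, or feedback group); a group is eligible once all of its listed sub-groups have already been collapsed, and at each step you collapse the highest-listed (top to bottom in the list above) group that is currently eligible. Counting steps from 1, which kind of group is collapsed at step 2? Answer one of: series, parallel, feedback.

1. reduce the parallel group M2, M3, M4
2. multiply M1, (M2+M3+M4), M5 (series)
3. reduce the feedback loop with forward (M1*(M2+M3+M4)*M5) and return M6
At step 2 the group reduced is series.

Final answer: series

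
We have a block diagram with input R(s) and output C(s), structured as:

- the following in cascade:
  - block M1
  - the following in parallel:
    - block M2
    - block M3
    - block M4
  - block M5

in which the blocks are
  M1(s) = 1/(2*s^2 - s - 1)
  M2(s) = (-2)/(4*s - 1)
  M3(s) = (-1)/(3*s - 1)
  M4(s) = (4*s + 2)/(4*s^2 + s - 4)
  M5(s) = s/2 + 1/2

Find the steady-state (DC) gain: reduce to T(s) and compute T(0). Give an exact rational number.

(1) sum the parallel branches M2, M3, M4 = (8*s^3 - 2*s^2 + 33*s - 10)/(48*s^4 - 16*s^3 - 51*s^2 + 29*s - 4)
(2) combine M1, (M2+M3+M4), M5 in series = (8*s^4 + 6*s^3 + 31*s^2 + 23*s - 10)/(192*s^6 - 160*s^5 - 268*s^4 + 250*s^3 + 28*s^2 - 50*s + 8)
Step 2 gives the overall T(s). Then T(0) = -10/8 = -5/4.

Answer: -5/4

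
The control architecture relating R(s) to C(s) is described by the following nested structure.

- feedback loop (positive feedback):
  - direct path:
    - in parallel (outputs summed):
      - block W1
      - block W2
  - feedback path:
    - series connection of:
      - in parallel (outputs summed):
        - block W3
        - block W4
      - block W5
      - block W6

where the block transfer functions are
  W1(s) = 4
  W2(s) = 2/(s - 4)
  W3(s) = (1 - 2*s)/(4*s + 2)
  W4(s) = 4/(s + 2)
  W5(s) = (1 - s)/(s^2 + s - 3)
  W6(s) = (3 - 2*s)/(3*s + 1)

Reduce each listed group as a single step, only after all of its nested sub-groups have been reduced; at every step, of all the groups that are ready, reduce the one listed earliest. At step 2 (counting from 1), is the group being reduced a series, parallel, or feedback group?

[1] parallel reduction of W1, W2
[2] combine W3, W4 in parallel
[3] cascade (W3+W4), W5, W6
[4] apply the feedback formula to (W1+W2), ((W3+W4)*W5*W6)
So the answer for step 2 is parallel.

Therefore the answer is parallel.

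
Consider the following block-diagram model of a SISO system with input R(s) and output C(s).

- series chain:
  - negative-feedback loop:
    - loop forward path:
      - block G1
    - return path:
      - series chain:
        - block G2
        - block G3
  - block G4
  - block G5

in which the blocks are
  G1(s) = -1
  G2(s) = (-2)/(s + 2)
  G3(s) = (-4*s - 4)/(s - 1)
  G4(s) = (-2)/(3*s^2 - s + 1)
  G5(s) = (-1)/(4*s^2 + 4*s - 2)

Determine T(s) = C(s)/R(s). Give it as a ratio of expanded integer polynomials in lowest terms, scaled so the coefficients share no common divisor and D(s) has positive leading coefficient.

The answer is (-s^2 - s + 2)/(6*s^6 - 38*s^5 - 91*s^4 - 16*s^3 + 8*s^2 - 23*s + 10).

Reasoning:
Step 1: series reduction of G2, G3 gives (8*s + 8)/(s^2 + s - 2)
Step 2: feedback reduction of G1, (G2*G3) gives (-s^2 - s + 2)/(s^2 - 7*s - 10)
Step 3: reduce the series chain [G1/(1+G1*(G2*G3))], G4, G5 - this is the overall T(s), already in the required normalized form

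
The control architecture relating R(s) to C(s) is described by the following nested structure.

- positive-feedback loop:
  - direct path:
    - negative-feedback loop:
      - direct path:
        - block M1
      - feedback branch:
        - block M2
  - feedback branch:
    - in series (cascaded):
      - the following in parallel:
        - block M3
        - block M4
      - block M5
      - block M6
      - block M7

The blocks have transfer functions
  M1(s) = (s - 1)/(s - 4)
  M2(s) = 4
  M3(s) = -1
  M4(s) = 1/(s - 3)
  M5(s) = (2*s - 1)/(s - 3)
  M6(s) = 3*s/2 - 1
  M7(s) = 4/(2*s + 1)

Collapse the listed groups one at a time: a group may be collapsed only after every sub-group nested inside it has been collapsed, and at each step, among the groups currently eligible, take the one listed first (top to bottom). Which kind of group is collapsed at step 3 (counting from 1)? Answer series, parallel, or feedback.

Step 1 - reduce the feedback loop with forward M1 and return M2
Step 2 - parallel reduction of M3, M4
Step 3 - cascade (M3+M4), M5, M6, M7
Step 4 - collapse the loop ([M1/(1+M1*M2)] forward, ((M3+M4)*M5*M6*M7) return)
Step 3 collapses a series group.

Answer: series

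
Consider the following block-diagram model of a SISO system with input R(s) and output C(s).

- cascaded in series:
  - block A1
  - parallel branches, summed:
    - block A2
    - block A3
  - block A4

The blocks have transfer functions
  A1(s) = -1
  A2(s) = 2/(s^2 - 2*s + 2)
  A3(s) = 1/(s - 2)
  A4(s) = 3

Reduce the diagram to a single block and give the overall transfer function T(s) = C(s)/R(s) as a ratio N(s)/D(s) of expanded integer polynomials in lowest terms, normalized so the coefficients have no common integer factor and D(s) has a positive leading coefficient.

Step 1. parallel reduction of A2, A3 gives (s^2 - 2)/(s^3 - 4*s^2 + 6*s - 4)
Step 2. cascade A1, (A2+A3), A4 - this is the overall T(s), already in the required normalized form

Therefore the answer is (6 - 3*s^2)/(s^3 - 4*s^2 + 6*s - 4).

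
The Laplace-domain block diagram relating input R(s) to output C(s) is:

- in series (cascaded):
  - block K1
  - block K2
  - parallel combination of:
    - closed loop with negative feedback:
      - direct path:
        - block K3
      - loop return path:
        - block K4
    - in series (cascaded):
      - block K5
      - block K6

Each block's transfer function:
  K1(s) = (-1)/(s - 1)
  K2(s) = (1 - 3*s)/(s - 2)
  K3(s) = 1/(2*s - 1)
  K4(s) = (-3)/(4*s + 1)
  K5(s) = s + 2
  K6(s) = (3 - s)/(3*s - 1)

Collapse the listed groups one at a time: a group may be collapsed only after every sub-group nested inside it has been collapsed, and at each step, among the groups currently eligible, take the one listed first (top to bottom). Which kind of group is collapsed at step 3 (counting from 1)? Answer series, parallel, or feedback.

Reducing step by step:

(1) apply the feedback formula to K3, K4
(2) series reduction of K5, K6
(3) reduce the parallel group [K3/(1+K3*K4)], (K5*K6)
(4) multiply K1, K2, ([K3/(1+K3*K4)]+(K5*K6)) (series)
So the answer for step 3 is parallel.

Answer: parallel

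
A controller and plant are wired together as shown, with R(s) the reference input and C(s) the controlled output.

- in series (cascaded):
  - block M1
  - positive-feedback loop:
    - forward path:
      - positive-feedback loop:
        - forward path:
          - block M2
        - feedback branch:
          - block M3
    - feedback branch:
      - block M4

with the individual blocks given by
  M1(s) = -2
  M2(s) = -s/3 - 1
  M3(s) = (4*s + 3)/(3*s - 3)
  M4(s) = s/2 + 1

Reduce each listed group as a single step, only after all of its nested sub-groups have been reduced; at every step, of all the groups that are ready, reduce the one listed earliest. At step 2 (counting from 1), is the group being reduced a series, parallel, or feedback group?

Reducing step by step:

(1) collapse the loop (M2 forward, M3 return)
(2) apply the feedback formula to [M2/(1-M2*M3)], M4
(3) multiply M1, [[M2/(1-M2*M3)]/(1-[M2/(1-M2*M3)]*M4)] (series)
The group at step 2 is a feedback group.

Answer: feedback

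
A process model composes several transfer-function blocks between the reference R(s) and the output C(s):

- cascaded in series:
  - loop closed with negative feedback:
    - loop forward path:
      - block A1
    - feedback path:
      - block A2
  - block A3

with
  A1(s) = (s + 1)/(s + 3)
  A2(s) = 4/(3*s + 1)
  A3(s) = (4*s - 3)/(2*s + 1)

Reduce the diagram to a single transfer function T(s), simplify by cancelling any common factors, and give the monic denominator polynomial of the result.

Step 1 - collapse the loop (A1 forward, A2 return); result (3*s^2 + 4*s + 1)/(3*s^2 + 14*s + 7)
Step 2 - reduce the series chain [A1/(1+A1*A2)], A3; result (12*s^3 + 7*s^2 - 8*s - 3)/(6*s^3 + 31*s^2 + 28*s + 7)
Step 2 gives the fully reduced T(s), with no common factor left to cancel. The denominator's leading coefficient is 6, so divide each of its coefficients by 6 to get the monic form.

Hence the answer: s^3 + 31*s^2/6 + 14*s/3 + 7/6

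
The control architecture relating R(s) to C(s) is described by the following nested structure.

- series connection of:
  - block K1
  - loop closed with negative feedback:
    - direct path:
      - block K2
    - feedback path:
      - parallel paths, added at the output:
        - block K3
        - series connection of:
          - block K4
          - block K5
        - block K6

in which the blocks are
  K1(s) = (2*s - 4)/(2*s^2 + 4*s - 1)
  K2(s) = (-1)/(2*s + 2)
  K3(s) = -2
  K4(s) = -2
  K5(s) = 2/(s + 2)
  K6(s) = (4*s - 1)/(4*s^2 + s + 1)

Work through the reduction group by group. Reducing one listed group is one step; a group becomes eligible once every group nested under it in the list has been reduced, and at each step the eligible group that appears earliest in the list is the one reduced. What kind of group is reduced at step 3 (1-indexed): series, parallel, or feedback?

Step 1. combine K4, K5 in series
Step 2. parallel reduction of K3, (K4*K5), K6
Step 3. close the feedback loop around K2, (K3+(K4*K5)+K6)
Step 4. combine K1, [K2/(1+K2*(K3+(K4*K5)+K6))] in series
At step 3 the group reduced is feedback.

Therefore the answer is feedback.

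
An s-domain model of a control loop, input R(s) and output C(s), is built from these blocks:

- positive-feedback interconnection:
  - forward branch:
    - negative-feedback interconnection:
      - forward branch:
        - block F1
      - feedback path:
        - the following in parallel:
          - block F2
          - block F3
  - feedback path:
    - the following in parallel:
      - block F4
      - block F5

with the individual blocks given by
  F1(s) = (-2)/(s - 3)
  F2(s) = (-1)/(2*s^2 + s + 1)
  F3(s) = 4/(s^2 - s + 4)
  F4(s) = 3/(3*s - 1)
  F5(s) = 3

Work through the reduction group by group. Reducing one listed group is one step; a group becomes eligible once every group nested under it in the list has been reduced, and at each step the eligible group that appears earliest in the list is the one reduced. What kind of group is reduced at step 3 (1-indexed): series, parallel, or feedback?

[1] reduce the parallel group F2, F3
[2] apply the feedback formula to F1, (F2+F3)
[3] sum the parallel branches F4, F5
[4] collapse the loop ([F1/(1+F1*(F2+F3))] forward, (F4+F5) return)
Step 3: parallel.

Therefore the answer is parallel.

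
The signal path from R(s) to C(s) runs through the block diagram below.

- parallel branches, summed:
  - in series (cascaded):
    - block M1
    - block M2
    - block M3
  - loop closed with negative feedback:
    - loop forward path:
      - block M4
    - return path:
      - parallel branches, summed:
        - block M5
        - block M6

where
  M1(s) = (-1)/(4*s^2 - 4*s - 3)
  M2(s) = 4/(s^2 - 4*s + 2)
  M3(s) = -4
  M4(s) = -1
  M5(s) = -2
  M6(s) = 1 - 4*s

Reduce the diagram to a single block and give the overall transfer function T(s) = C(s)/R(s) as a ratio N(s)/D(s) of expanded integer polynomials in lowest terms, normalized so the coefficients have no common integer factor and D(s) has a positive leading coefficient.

The answer is (-2*s^3 + 11*s^2 - 16*s + 38)/(8*s^4 - 40*s^3 + 42*s^2 + 8*s - 12).

Reasoning:
(1) multiply M1, M2, M3 (series): 16/(4*s^4 - 20*s^3 + 21*s^2 + 4*s - 6)
(2) reduce the parallel group M5, M6: -4*s - 1
(3) reduce the feedback loop with forward M4 and return (M5+M6): (-1)/(4*s + 2)
(4) sum the parallel branches (M1*M2*M3), [M4/(1+M4*(M5+M6))] - this is the overall T(s), already in the required normalized form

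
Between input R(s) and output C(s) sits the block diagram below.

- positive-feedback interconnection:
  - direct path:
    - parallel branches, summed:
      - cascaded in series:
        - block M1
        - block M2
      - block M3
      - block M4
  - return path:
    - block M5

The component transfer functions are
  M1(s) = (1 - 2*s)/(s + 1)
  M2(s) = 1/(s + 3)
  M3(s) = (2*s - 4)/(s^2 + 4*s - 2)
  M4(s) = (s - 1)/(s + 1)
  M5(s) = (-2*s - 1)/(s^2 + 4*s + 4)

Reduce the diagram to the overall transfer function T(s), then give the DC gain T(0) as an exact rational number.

Answer: 1

Working:
[1] cascade M1, M2, giving (1 - 2*s)/(s^2 + 4*s + 3)
[2] reduce the parallel group (M1*M2), M3, M4, giving (s^4 + 6*s^3 - 18*s - 8)/(s^4 + 8*s^3 + 17*s^2 + 4*s - 6)
[3] feedback reduction of ((M1*M2)+M3+M4), M5, giving (s^6 + 10*s^5 + 28*s^4 + 6*s^3 - 80*s^2 - 104*s - 32)/(s^6 + 14*s^5 + 66*s^4 + 110*s^3 + 42*s^2 - 42*s - 32)
DC gain: substitute s = 0 into T(s) from step 3: T(0) = -32/(-32) = 1.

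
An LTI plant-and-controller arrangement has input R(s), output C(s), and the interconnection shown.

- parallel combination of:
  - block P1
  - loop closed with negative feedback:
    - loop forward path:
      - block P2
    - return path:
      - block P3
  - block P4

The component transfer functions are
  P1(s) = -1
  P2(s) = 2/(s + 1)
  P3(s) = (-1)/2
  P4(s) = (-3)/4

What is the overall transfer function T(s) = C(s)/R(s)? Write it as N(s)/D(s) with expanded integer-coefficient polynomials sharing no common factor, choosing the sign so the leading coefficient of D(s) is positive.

Step 1 - collapse the loop (P2 forward, P3 return) -> 2/s
Step 2 - combine P1, [P2/(1+P2*P3)], P4 in parallel, giving the overall T(s)

Therefore the answer is (8 - 7*s)/(4*s).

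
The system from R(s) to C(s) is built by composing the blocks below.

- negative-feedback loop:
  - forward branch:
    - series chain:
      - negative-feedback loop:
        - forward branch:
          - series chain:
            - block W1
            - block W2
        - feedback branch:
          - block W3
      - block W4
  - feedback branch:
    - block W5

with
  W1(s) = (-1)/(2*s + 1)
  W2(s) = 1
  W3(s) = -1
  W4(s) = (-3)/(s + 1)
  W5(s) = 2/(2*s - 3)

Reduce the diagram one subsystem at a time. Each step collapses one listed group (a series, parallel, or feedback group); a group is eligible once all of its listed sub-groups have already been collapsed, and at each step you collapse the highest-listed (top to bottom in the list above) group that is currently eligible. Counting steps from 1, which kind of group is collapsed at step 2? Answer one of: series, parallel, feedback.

(1) combine W1, W2 in series
(2) reduce the feedback loop with forward (W1*W2) and return W3
(3) cascade [(W1*W2)/(1+(W1*W2)*W3)], W4
(4) close the feedback loop around ([(W1*W2)/(1+(W1*W2)*W3)]*W4), W5
Step 2 collapses a feedback group.

Final answer: feedback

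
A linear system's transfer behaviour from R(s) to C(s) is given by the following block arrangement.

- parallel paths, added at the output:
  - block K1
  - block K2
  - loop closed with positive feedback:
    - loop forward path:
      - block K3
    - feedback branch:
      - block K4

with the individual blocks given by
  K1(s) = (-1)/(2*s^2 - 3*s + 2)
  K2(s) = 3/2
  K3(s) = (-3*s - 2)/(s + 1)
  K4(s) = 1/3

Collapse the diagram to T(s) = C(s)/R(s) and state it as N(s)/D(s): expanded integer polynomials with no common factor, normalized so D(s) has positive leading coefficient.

Answer: (6*s^2 - 21*s - 4)/(24*s^3 - 16*s^2 - 6*s + 20)

Working:
1. close the feedback loop around K3, K4: (-9*s - 6)/(6*s + 5)
2. parallel reduction of K1, K2, [K3/(1-K3*K4)]: this yields T(s), and no further normalization is needed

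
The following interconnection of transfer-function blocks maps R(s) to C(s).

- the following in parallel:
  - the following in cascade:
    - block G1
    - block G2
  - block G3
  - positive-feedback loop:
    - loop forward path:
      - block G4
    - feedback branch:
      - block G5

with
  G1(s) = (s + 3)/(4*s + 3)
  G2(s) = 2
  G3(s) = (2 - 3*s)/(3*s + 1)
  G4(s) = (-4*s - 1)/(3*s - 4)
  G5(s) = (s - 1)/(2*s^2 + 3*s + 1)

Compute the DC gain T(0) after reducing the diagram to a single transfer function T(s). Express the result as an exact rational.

First reduce the diagram to T(s).

[1] combine G1, G2 in series -> (2*s + 6)/(4*s + 3)
[2] apply the feedback formula to G4, G5 -> (-8*s^3 - 14*s^2 - 7*s - 1)/(6*s^3 + 5*s^2 - 12*s - 5)
[3] sum the parallel branches (G1*G2), G3, [G4/(1-G4*G5)] -> (-132*s^5 - 188*s^4 - 51*s^3 - 283*s^2 - 273*s - 63)/(72*s^5 + 138*s^4 - 61*s^3 - 201*s^2 - 101*s - 15)
That last expression is T(s); at s = 0 only the constant terms survive, so T(0) = -63/(-15) = 21/5.

Answer: 21/5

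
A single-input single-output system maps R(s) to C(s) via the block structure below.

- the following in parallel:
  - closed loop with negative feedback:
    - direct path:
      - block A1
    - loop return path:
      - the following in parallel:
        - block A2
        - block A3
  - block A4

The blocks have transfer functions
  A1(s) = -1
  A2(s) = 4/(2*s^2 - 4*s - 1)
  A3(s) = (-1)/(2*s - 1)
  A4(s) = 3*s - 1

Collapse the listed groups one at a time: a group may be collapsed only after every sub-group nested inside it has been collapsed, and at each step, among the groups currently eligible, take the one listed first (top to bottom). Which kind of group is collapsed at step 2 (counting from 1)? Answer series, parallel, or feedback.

(1) parallel reduction of A2, A3
(2) apply the feedback formula to A1, (A2+A3)
(3) reduce the parallel group [A1/(1+A1*(A2+A3))], A4
Step 2 collapses a feedback group.

Final answer: feedback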